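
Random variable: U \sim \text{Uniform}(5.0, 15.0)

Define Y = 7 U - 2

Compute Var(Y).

For Y = aU + b: Var(Y) = a² * Var(U)
Var(U) = (15 - 5)^2/12 = 8.3333333
Var(Y) = 7² * 8.3333333 = 49 * 8.3333333 = 408.33333

408.33333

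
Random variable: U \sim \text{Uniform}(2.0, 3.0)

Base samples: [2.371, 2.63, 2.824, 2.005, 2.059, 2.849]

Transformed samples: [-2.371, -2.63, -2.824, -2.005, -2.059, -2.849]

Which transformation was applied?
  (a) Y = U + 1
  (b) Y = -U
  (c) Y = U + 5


Checking option (b) Y = -U:
  U = 2.371 -> Y = -2.371 ✓
  U = 2.63 -> Y = -2.63 ✓
  U = 2.824 -> Y = -2.824 ✓
All samples match this transformation.

(b) -U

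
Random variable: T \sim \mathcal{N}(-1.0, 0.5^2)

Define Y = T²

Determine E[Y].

Using E[X²] = Var(X) + (E[X])²:
E[T] = -1
Var(T) = 0.5^2 = 0.25
E[T²] = 0.25 + (-1)² = 0.25 + 1 = 1.25

1.25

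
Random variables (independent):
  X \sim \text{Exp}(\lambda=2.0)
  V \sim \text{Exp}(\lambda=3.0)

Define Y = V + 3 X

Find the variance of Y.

For independent RVs: Var(aX + bY) = a²Var(X) + b²Var(Y)
Var(X) = 0.25
Var(V) = 0.11111111
Var(Y) = 3²*0.25 + 1²*0.11111111
= 9*0.25 + 1*0.11111111 = 2.3611111

2.3611111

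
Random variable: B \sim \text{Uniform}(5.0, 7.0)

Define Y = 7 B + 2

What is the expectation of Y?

For Y = 7B + 2:
E[Y] = 7 * E[B] + 2
E[B] = (5 + 7)/2 = 6
E[Y] = 7 * 6 + 2 = 44

44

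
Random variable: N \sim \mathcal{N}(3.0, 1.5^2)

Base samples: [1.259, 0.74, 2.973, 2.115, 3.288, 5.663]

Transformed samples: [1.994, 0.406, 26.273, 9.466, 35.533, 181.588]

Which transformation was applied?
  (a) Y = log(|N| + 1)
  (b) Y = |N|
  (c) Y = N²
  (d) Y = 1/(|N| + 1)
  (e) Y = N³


Checking option (e) Y = N³:
  N = 1.259 -> Y = 1.994 ✓
  N = 0.74 -> Y = 0.406 ✓
  N = 2.973 -> Y = 26.273 ✓
All samples match this transformation.

(e) N³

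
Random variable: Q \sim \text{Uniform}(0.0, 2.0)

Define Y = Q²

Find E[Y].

Using E[X²] = Var(X) + (E[X])²:
E[Q] = 1
Var(Q) = (2 - 0)^2/12 = 0.33333333
E[Q²] = 0.33333333 + 1² = 0.33333333 + 1 = 1.3333333

1.3333333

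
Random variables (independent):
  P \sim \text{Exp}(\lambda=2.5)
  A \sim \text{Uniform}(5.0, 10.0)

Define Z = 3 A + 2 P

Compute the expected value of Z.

E[Z] = 2*E[P] + 3*E[A]
E[P] = 0.4
E[A] = 7.5
E[Z] = 2*0.4 + 3*7.5 = 23.3

23.3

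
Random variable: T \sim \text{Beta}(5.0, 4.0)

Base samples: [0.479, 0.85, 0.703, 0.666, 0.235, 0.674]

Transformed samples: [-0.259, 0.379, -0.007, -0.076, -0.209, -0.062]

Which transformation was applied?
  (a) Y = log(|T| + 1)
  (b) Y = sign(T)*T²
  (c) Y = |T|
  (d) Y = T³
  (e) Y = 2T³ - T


Checking option (e) Y = 2T³ - T:
  T = 0.479 -> Y = -0.259 ✓
  T = 0.85 -> Y = 0.379 ✓
  T = 0.703 -> Y = -0.007 ✓
All samples match this transformation.

(e) 2T³ - T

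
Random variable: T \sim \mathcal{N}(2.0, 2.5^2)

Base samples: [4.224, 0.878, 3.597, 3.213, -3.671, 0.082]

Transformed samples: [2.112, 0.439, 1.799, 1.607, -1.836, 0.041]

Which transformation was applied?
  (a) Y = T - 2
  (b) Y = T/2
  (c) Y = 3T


Checking option (b) Y = T/2:
  T = 4.224 -> Y = 2.112 ✓
  T = 0.878 -> Y = 0.439 ✓
  T = 3.597 -> Y = 1.799 ✓
All samples match this transformation.

(b) T/2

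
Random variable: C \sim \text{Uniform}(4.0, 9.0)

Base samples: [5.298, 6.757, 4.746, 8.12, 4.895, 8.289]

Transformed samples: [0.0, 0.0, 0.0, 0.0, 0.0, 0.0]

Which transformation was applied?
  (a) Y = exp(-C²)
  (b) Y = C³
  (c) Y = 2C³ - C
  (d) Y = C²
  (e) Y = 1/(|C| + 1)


Checking option (a) Y = exp(-C²):
  C = 5.298 -> Y = 0.0 ✓
  C = 6.757 -> Y = 0.0 ✓
  C = 4.746 -> Y = 0.0 ✓
All samples match this transformation.

(a) exp(-C²)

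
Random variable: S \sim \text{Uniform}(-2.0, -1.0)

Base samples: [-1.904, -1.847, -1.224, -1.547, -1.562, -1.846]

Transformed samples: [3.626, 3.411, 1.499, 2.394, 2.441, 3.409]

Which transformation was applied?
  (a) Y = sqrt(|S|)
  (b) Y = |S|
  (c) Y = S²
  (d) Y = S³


Checking option (c) Y = S²:
  S = -1.904 -> Y = 3.626 ✓
  S = -1.847 -> Y = 3.411 ✓
  S = -1.224 -> Y = 1.499 ✓
All samples match this transformation.

(c) S²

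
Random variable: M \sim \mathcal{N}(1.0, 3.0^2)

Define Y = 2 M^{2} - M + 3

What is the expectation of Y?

E[Y] = 2*E[M²] - 1*E[M] + 3
E[M] = 1
E[M²] = Var(M) + (E[M])² = 9 + 1 = 10
E[Y] = 2*10 - 1*1 + 3 = 22

22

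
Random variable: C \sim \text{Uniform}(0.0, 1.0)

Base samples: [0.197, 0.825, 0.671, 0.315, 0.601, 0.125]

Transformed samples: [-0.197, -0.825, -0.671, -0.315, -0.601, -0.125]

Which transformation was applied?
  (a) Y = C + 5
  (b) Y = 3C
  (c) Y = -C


Checking option (c) Y = -C:
  C = 0.197 -> Y = -0.197 ✓
  C = 0.825 -> Y = -0.825 ✓
  C = 0.671 -> Y = -0.671 ✓
All samples match this transformation.

(c) -C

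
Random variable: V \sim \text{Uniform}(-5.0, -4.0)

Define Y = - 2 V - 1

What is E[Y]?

For Y = -2V - 1:
E[Y] = -2 * E[V] - 1
E[V] = (-5 - 4)/2 = -4.5
E[Y] = -2 * (-4.5) - 1 = 8

8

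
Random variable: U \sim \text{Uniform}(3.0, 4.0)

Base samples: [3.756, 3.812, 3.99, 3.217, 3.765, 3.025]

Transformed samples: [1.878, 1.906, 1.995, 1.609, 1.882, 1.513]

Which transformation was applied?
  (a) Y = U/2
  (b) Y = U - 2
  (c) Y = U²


Checking option (a) Y = U/2:
  U = 3.756 -> Y = 1.878 ✓
  U = 3.812 -> Y = 1.906 ✓
  U = 3.99 -> Y = 1.995 ✓
All samples match this transformation.

(a) U/2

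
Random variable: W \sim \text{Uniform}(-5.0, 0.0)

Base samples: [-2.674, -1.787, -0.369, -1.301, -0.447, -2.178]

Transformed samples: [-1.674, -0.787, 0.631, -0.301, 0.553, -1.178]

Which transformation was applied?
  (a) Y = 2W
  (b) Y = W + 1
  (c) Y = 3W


Checking option (b) Y = W + 1:
  W = -2.674 -> Y = -1.674 ✓
  W = -1.787 -> Y = -0.787 ✓
  W = -0.369 -> Y = 0.631 ✓
All samples match this transformation.

(b) W + 1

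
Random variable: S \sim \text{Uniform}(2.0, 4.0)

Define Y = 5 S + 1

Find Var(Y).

For Y = aS + b: Var(Y) = a² * Var(S)
Var(S) = (4 - 2)^2/12 = 0.33333333
Var(Y) = 5² * 0.33333333 = 25 * 0.33333333 = 8.3333333

8.3333333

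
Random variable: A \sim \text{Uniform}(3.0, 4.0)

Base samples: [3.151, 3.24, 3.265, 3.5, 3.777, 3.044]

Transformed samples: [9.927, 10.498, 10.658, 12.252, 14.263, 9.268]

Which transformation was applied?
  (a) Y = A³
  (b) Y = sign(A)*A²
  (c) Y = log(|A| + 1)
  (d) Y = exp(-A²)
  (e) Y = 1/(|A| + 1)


Checking option (b) Y = sign(A)*A²:
  A = 3.151 -> Y = 9.927 ✓
  A = 3.24 -> Y = 10.498 ✓
  A = 3.265 -> Y = 10.658 ✓
All samples match this transformation.

(b) sign(A)*A²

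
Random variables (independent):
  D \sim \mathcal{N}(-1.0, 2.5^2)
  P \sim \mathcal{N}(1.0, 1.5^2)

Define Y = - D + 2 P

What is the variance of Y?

For independent RVs: Var(aX + bY) = a²Var(X) + b²Var(Y)
Var(D) = 6.25
Var(P) = 2.25
Var(Y) = (-1)²*6.25 + 2²*2.25
= 1*6.25 + 4*2.25 = 15.25

15.25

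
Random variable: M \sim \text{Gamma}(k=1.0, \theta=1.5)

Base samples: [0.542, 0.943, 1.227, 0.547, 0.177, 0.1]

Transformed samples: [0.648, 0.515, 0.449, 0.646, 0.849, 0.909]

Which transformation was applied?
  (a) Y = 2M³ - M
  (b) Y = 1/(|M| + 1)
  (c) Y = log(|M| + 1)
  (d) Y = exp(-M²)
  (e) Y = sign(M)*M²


Checking option (b) Y = 1/(|M| + 1):
  M = 0.542 -> Y = 0.648 ✓
  M = 0.943 -> Y = 0.515 ✓
  M = 1.227 -> Y = 0.449 ✓
All samples match this transformation.

(b) 1/(|M| + 1)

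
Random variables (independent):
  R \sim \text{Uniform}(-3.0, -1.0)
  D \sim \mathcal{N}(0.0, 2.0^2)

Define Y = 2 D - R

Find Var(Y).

For independent RVs: Var(aX + bY) = a²Var(X) + b²Var(Y)
Var(R) = 0.33333333
Var(D) = 4
Var(Y) = (-1)²*0.33333333 + 2²*4
= 1*0.33333333 + 4*4 = 16.333333

16.333333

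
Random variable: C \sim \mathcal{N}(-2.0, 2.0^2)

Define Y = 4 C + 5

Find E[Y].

For Y = 4C + 5:
E[Y] = 4 * E[C] + 5
E[C] = -2.0 = -2
E[Y] = 4 * (-2) + 5 = -3

-3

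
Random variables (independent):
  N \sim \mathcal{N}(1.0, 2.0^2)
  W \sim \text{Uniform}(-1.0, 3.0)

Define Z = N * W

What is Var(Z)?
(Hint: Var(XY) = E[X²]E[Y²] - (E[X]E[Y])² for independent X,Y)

Var(XY) = E[X²]E[Y²] - (E[X]E[Y])²
E[N] = 1, Var(N) = 4
E[W] = 1, Var(W) = 1.3333333
E[N²] = 4 + 1² = 5
E[W²] = 1.3333333 + 1² = 2.3333333
Var(Z) = 5*2.3333333 - (1*1)²
= 11.666667 - 1 = 10.666667

10.666667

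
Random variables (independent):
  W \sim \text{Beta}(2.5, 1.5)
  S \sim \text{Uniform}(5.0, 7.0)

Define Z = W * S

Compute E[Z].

For independent RVs: E[XY] = E[X]*E[Y]
E[W] = 0.625
E[S] = 6
E[Z] = 0.625 * 6 = 3.75

3.75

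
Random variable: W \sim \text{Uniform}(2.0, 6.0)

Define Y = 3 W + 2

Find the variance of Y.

For Y = aW + b: Var(Y) = a² * Var(W)
Var(W) = (6 - 2)^2/12 = 1.3333333
Var(Y) = 3² * 1.3333333 = 9 * 1.3333333 = 12

12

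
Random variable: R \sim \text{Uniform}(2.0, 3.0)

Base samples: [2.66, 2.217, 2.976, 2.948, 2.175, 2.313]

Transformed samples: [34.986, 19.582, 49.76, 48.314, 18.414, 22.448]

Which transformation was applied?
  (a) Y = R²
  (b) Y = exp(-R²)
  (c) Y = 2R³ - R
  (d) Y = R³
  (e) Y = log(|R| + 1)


Checking option (c) Y = 2R³ - R:
  R = 2.66 -> Y = 34.986 ✓
  R = 2.217 -> Y = 19.582 ✓
  R = 2.976 -> Y = 49.76 ✓
All samples match this transformation.

(c) 2R³ - R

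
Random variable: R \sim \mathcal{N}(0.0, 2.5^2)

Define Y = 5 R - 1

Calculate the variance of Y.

For Y = aR + b: Var(Y) = a² * Var(R)
Var(R) = 2.5^2 = 6.25
Var(Y) = 5² * 6.25 = 25 * 6.25 = 156.25

156.25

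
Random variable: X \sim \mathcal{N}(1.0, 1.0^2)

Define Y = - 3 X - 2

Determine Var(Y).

For Y = aX + b: Var(Y) = a² * Var(X)
Var(X) = 1.0^2 = 1
Var(Y) = (-3)² * 1 = 9 * 1 = 9

9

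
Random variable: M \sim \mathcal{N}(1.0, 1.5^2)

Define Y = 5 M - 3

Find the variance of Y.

For Y = aM + b: Var(Y) = a² * Var(M)
Var(M) = 1.5^2 = 2.25
Var(Y) = 5² * 2.25 = 25 * 2.25 = 56.25

56.25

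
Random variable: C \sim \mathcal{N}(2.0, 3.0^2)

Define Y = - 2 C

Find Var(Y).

For Y = aC + b: Var(Y) = a² * Var(C)
Var(C) = 3.0^2 = 9
Var(Y) = (-2)² * 9 = 4 * 9 = 36

36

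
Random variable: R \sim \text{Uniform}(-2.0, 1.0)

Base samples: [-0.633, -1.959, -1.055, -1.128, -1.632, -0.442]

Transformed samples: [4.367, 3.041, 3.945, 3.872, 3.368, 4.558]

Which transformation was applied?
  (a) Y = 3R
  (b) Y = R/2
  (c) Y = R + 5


Checking option (c) Y = R + 5:
  R = -0.633 -> Y = 4.367 ✓
  R = -1.959 -> Y = 3.041 ✓
  R = -1.055 -> Y = 3.945 ✓
All samples match this transformation.

(c) R + 5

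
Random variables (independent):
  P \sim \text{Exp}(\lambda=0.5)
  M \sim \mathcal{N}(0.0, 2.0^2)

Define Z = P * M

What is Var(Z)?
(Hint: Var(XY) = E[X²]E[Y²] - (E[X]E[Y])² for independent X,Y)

Var(XY) = E[X²]E[Y²] - (E[X]E[Y])²
E[P] = 2, Var(P) = 4
E[M] = 0, Var(M) = 4
E[P²] = 4 + 2² = 8
E[M²] = 4 + 0² = 4
Var(Z) = 8*4 - (2*0)²
= 32 - 0 = 32

32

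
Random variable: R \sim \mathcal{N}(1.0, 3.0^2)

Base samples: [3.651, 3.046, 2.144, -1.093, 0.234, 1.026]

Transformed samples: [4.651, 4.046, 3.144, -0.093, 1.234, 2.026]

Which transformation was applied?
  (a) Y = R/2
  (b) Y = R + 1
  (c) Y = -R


Checking option (b) Y = R + 1:
  R = 3.651 -> Y = 4.651 ✓
  R = 3.046 -> Y = 4.046 ✓
  R = 2.144 -> Y = 3.144 ✓
All samples match this transformation.

(b) R + 1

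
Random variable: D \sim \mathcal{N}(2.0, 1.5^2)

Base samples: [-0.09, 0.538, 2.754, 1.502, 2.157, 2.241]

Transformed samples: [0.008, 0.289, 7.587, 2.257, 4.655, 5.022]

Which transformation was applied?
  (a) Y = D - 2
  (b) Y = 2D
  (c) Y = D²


Checking option (c) Y = D²:
  D = -0.09 -> Y = 0.008 ✓
  D = 0.538 -> Y = 0.289 ✓
  D = 2.754 -> Y = 7.587 ✓
All samples match this transformation.

(c) D²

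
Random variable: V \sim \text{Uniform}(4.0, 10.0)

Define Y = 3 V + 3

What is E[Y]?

For Y = 3V + 3:
E[Y] = 3 * E[V] + 3
E[V] = (4 + 10)/2 = 7
E[Y] = 3 * 7 + 3 = 24

24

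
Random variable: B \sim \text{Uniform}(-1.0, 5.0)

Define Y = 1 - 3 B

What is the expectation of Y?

For Y = -3B + 1:
E[Y] = -3 * E[B] + 1
E[B] = (-1 + 5)/2 = 2
E[Y] = -3 * 2 + 1 = -5

-5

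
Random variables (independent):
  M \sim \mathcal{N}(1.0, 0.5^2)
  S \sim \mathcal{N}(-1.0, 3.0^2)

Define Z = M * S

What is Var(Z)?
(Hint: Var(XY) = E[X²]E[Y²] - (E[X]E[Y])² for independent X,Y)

Var(XY) = E[X²]E[Y²] - (E[X]E[Y])²
E[M] = 1, Var(M) = 0.25
E[S] = -1, Var(S) = 9
E[M²] = 0.25 + 1² = 1.25
E[S²] = 9 + (-1)² = 10
Var(Z) = 1.25*10 - (1*(-1))²
= 12.5 - 1 = 11.5

11.5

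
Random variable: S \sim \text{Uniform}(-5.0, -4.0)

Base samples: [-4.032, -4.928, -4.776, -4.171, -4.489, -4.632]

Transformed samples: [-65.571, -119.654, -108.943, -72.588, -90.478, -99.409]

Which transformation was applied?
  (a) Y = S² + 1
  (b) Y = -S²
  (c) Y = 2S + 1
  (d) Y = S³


Checking option (d) Y = S³:
  S = -4.032 -> Y = -65.571 ✓
  S = -4.928 -> Y = -119.654 ✓
  S = -4.776 -> Y = -108.943 ✓
All samples match this transformation.

(d) S³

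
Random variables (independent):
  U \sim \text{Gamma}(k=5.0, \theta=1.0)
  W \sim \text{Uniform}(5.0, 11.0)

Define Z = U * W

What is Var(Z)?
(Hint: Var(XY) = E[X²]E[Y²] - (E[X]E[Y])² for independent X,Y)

Var(XY) = E[X²]E[Y²] - (E[X]E[Y])²
E[U] = 5, Var(U) = 5
E[W] = 8, Var(W) = 3
E[U²] = 5 + 5² = 30
E[W²] = 3 + 8² = 67
Var(Z) = 30*67 - (5*8)²
= 2010 - 1600 = 410

410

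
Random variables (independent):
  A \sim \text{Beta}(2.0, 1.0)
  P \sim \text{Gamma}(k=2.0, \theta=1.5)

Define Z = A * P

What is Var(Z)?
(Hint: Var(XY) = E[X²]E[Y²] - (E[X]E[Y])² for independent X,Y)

Var(XY) = E[X²]E[Y²] - (E[X]E[Y])²
E[A] = 0.66666667, Var(A) = 0.055555556
E[P] = 3, Var(P) = 4.5
E[A²] = 0.055555556 + 0.66666667² = 0.5
E[P²] = 4.5 + 3² = 13.5
Var(Z) = 0.5*13.5 - (0.66666667*3)²
= 6.75 - 4 = 2.75

2.75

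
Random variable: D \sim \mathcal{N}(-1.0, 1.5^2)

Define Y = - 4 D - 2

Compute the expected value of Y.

For Y = -4D - 2:
E[Y] = -4 * E[D] - 2
E[D] = -1.0 = -1
E[Y] = -4 * (-1) - 2 = 2

2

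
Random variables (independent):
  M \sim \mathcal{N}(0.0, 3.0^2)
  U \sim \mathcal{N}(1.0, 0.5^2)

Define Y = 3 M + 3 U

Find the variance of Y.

For independent RVs: Var(aX + bY) = a²Var(X) + b²Var(Y)
Var(M) = 9
Var(U) = 0.25
Var(Y) = 3²*9 + 3²*0.25
= 9*9 + 9*0.25 = 83.25

83.25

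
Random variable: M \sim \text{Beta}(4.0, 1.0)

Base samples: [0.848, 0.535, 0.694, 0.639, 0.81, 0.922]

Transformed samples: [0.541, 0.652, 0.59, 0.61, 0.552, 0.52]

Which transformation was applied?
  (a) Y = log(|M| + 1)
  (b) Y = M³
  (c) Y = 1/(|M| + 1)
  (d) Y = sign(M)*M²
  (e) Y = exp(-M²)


Checking option (c) Y = 1/(|M| + 1):
  M = 0.848 -> Y = 0.541 ✓
  M = 0.535 -> Y = 0.652 ✓
  M = 0.694 -> Y = 0.59 ✓
All samples match this transformation.

(c) 1/(|M| + 1)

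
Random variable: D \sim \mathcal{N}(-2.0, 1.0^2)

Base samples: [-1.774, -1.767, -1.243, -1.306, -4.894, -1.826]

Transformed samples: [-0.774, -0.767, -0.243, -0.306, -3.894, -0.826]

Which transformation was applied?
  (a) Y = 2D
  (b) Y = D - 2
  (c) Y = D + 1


Checking option (c) Y = D + 1:
  D = -1.774 -> Y = -0.774 ✓
  D = -1.767 -> Y = -0.767 ✓
  D = -1.243 -> Y = -0.243 ✓
All samples match this transformation.

(c) D + 1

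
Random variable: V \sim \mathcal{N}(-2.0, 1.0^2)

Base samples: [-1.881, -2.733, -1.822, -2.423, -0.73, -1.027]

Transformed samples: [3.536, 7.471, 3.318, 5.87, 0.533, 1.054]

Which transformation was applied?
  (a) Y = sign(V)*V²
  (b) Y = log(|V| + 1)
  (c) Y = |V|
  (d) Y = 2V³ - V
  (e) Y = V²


Checking option (e) Y = V²:
  V = -1.881 -> Y = 3.536 ✓
  V = -2.733 -> Y = 7.471 ✓
  V = -1.822 -> Y = 3.318 ✓
All samples match this transformation.

(e) V²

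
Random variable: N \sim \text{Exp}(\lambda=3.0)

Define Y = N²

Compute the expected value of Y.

Using E[X²] = Var(X) + (E[X])²:
E[N] = 0.33333333
Var(N) = 1/3.0^2 = 0.11111111
E[N²] = 0.11111111 + 0.33333333² = 0.11111111 + 0.11111111 = 0.22222222

0.22222222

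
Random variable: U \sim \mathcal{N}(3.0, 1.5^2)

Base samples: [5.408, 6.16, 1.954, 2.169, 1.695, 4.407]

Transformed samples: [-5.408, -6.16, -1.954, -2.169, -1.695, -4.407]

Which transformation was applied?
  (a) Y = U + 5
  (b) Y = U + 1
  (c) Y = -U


Checking option (c) Y = -U:
  U = 5.408 -> Y = -5.408 ✓
  U = 6.16 -> Y = -6.16 ✓
  U = 1.954 -> Y = -1.954 ✓
All samples match this transformation.

(c) -U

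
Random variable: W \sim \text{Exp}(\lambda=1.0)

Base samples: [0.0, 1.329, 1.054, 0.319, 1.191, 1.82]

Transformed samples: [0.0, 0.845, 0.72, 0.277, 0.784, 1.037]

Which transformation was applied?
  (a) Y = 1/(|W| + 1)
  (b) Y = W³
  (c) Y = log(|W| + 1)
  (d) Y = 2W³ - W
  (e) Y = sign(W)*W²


Checking option (c) Y = log(|W| + 1):
  W = 0.0 -> Y = 0.0 ✓
  W = 1.329 -> Y = 0.845 ✓
  W = 1.054 -> Y = 0.72 ✓
All samples match this transformation.

(c) log(|W| + 1)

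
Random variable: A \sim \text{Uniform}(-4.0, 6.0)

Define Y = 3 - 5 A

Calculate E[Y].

For Y = -5A + 3:
E[Y] = -5 * E[A] + 3
E[A] = (-4 + 6)/2 = 1
E[Y] = -5 * 1 + 3 = -2

-2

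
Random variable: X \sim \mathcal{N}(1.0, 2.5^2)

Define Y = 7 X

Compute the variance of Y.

For Y = aX + b: Var(Y) = a² * Var(X)
Var(X) = 2.5^2 = 6.25
Var(Y) = 7² * 6.25 = 49 * 6.25 = 306.25

306.25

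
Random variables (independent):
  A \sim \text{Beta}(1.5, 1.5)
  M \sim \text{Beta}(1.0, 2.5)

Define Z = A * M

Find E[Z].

For independent RVs: E[XY] = E[X]*E[Y]
E[A] = 0.5
E[M] = 0.28571429
E[Z] = 0.5 * 0.28571429 = 0.14285714

0.14285714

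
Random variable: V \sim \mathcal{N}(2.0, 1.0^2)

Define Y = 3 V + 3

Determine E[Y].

For Y = 3V + 3:
E[Y] = 3 * E[V] + 3
E[V] = 2.0 = 2
E[Y] = 3 * 2 + 3 = 9

9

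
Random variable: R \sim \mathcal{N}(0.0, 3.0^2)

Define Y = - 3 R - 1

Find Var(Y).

For Y = aR + b: Var(Y) = a² * Var(R)
Var(R) = 3.0^2 = 9
Var(Y) = (-3)² * 9 = 9 * 9 = 81

81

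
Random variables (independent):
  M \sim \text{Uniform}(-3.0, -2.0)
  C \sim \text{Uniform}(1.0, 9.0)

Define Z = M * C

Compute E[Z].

For independent RVs: E[XY] = E[X]*E[Y]
E[M] = -2.5
E[C] = 5
E[Z] = -2.5 * 5 = -12.5

-12.5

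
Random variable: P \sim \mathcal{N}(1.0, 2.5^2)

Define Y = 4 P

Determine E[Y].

For Y = 4P:
E[Y] = 4 * E[P]
E[P] = 1.0 = 1
E[Y] = 4 * 1 = 4

4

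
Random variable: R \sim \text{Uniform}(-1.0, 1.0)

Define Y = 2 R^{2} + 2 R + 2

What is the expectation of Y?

E[Y] = 2*E[R²] + 2*E[R] + 2
E[R] = 0
E[R²] = Var(R) + (E[R])² = 0.33333333 + 0 = 0.33333333
E[Y] = 2*0.33333333 + 2*0 + 2 = 2.6666667

2.6666667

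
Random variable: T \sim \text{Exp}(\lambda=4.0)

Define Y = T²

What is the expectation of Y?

E[T²] = Var(T) + (E[T])² = 0.0625 + 0.0625 = 0.125

0.125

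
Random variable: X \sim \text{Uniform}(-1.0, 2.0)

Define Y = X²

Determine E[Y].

E[X²] = Var(X) + (E[X])² = 0.75 + 0.25 = 1

1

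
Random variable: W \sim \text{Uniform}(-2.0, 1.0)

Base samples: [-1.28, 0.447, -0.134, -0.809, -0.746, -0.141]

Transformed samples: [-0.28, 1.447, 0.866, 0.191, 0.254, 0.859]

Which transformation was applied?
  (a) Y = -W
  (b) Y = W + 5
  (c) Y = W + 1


Checking option (c) Y = W + 1:
  W = -1.28 -> Y = -0.28 ✓
  W = 0.447 -> Y = 1.447 ✓
  W = -0.134 -> Y = 0.866 ✓
All samples match this transformation.

(c) W + 1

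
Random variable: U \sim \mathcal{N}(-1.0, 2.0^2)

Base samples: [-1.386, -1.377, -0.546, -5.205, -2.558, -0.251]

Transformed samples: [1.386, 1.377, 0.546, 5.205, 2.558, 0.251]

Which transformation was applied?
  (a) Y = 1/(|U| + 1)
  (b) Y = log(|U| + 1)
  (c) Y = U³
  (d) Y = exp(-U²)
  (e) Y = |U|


Checking option (e) Y = |U|:
  U = -1.386 -> Y = 1.386 ✓
  U = -1.377 -> Y = 1.377 ✓
  U = -0.546 -> Y = 0.546 ✓
All samples match this transformation.

(e) |U|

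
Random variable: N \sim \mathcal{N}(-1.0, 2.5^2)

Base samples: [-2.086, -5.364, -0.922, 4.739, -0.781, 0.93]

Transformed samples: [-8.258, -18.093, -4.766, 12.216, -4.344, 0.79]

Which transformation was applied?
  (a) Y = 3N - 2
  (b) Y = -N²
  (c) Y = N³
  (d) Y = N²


Checking option (a) Y = 3N - 2:
  N = -2.086 -> Y = -8.258 ✓
  N = -5.364 -> Y = -18.093 ✓
  N = -0.922 -> Y = -4.766 ✓
All samples match this transformation.

(a) 3N - 2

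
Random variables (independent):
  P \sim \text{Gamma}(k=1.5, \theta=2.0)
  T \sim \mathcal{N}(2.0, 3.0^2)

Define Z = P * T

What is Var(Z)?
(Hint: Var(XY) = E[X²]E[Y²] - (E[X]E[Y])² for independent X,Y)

Var(XY) = E[X²]E[Y²] - (E[X]E[Y])²
E[P] = 3, Var(P) = 6
E[T] = 2, Var(T) = 9
E[P²] = 6 + 3² = 15
E[T²] = 9 + 2² = 13
Var(Z) = 15*13 - (3*2)²
= 195 - 36 = 159

159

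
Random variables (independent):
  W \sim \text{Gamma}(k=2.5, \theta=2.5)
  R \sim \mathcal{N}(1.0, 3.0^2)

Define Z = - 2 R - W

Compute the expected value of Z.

E[Z] = -1*E[W] - 2*E[R]
E[W] = 6.25
E[R] = 1
E[Z] = -1*6.25 - 2*1 = -8.25

-8.25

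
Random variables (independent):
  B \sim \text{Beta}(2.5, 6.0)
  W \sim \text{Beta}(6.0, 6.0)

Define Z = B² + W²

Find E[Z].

E[Z] = E[B²] + E[W²]
E[B²] = Var(B) + E[B]² = 0.021853943 + 0.08650519 = 0.10835913
E[W²] = Var(W) + E[W]² = 0.019230769 + 0.25 = 0.26923077
E[Z] = 0.10835913 + 0.26923077 = 0.3775899

0.3775899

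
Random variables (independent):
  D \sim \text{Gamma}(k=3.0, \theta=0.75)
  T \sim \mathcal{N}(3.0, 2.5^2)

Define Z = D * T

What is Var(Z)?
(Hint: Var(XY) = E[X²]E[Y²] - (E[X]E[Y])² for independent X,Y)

Var(XY) = E[X²]E[Y²] - (E[X]E[Y])²
E[D] = 2.25, Var(D) = 1.6875
E[T] = 3, Var(T) = 6.25
E[D²] = 1.6875 + 2.25² = 6.75
E[T²] = 6.25 + 3² = 15.25
Var(Z) = 6.75*15.25 - (2.25*3)²
= 102.9375 - 45.5625 = 57.375

57.375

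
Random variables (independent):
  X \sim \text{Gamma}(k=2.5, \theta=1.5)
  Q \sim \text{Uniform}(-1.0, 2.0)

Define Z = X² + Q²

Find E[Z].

E[Z] = E[X²] + E[Q²]
E[X²] = Var(X) + E[X]² = 5.625 + 14.0625 = 19.6875
E[Q²] = Var(Q) + E[Q]² = 0.75 + 0.25 = 1
E[Z] = 19.6875 + 1 = 20.6875

20.6875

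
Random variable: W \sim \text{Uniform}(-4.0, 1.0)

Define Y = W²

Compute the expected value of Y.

E[W²] = Var(W) + (E[W])² = 2.0833333 + 2.25 = 4.3333333

4.3333333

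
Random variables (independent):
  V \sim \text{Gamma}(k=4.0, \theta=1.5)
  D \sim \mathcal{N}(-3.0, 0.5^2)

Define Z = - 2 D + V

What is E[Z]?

E[Z] = 1*E[V] - 2*E[D]
E[V] = 6
E[D] = -3
E[Z] = 1*6 - 2*(-3) = 12

12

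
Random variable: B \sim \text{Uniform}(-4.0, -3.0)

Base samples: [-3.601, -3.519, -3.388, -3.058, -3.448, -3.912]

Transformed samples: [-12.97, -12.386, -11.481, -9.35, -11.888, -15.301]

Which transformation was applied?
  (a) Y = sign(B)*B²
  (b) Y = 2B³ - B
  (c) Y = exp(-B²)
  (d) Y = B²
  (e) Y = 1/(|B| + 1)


Checking option (a) Y = sign(B)*B²:
  B = -3.601 -> Y = -12.97 ✓
  B = -3.519 -> Y = -12.386 ✓
  B = -3.388 -> Y = -11.481 ✓
All samples match this transformation.

(a) sign(B)*B²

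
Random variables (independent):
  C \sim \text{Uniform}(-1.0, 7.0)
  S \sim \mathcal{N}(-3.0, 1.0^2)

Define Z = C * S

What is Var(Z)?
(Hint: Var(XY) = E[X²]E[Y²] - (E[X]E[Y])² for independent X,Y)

Var(XY) = E[X²]E[Y²] - (E[X]E[Y])²
E[C] = 3, Var(C) = 5.3333333
E[S] = -3, Var(S) = 1
E[C²] = 5.3333333 + 3² = 14.333333
E[S²] = 1 + (-3)² = 10
Var(Z) = 14.333333*10 - (3*(-3))²
= 143.33333 - 81 = 62.333333

62.333333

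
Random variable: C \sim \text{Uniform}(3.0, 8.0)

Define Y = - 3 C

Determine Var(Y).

For Y = aC + b: Var(Y) = a² * Var(C)
Var(C) = (8 - 3)^2/12 = 2.0833333
Var(Y) = (-3)² * 2.0833333 = 9 * 2.0833333 = 18.75

18.75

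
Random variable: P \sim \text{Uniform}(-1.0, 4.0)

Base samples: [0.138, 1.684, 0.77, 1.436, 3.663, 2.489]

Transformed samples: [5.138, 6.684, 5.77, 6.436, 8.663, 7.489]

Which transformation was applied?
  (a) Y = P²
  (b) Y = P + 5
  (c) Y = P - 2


Checking option (b) Y = P + 5:
  P = 0.138 -> Y = 5.138 ✓
  P = 1.684 -> Y = 6.684 ✓
  P = 0.77 -> Y = 5.77 ✓
All samples match this transformation.

(b) P + 5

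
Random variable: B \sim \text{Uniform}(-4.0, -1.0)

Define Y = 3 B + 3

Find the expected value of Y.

For Y = 3B + 3:
E[Y] = 3 * E[B] + 3
E[B] = (-4 - 1)/2 = -2.5
E[Y] = 3 * (-2.5) + 3 = -4.5

-4.5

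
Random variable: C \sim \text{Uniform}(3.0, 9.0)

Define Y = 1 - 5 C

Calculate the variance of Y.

For Y = aC + b: Var(Y) = a² * Var(C)
Var(C) = (9 - 3)^2/12 = 3
Var(Y) = (-5)² * 3 = 25 * 3 = 75

75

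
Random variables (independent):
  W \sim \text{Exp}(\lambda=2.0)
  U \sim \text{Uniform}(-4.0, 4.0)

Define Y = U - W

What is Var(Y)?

For independent RVs: Var(aX + bY) = a²Var(X) + b²Var(Y)
Var(W) = 0.25
Var(U) = 5.3333333
Var(Y) = (-1)²*0.25 + 1²*5.3333333
= 1*0.25 + 1*5.3333333 = 5.5833333

5.5833333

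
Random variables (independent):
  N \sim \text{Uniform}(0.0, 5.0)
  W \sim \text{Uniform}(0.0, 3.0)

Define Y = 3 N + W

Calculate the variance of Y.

For independent RVs: Var(aX + bY) = a²Var(X) + b²Var(Y)
Var(N) = 2.0833333
Var(W) = 0.75
Var(Y) = 3²*2.0833333 + 1²*0.75
= 9*2.0833333 + 1*0.75 = 19.5

19.5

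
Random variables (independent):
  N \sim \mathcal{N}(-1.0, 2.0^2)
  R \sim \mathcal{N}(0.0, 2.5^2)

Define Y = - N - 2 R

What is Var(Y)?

For independent RVs: Var(aX + bY) = a²Var(X) + b²Var(Y)
Var(N) = 4
Var(R) = 6.25
Var(Y) = (-1)²*4 + (-2)²*6.25
= 1*4 + 4*6.25 = 29

29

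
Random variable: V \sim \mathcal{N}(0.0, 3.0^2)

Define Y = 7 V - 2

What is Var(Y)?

For Y = aV + b: Var(Y) = a² * Var(V)
Var(V) = 3.0^2 = 9
Var(Y) = 7² * 9 = 49 * 9 = 441

441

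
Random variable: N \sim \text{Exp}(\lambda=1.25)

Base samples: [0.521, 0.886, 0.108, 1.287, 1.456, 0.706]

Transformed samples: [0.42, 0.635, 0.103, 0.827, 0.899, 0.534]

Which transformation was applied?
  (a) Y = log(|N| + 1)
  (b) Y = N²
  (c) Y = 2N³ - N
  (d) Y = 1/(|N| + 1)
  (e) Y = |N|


Checking option (a) Y = log(|N| + 1):
  N = 0.521 -> Y = 0.42 ✓
  N = 0.886 -> Y = 0.635 ✓
  N = 0.108 -> Y = 0.103 ✓
All samples match this transformation.

(a) log(|N| + 1)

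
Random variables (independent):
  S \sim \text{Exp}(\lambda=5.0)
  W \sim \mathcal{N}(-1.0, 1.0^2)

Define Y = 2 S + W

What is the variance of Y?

For independent RVs: Var(aX + bY) = a²Var(X) + b²Var(Y)
Var(S) = 0.04
Var(W) = 1
Var(Y) = 2²*0.04 + 1²*1
= 4*0.04 + 1*1 = 1.16

1.16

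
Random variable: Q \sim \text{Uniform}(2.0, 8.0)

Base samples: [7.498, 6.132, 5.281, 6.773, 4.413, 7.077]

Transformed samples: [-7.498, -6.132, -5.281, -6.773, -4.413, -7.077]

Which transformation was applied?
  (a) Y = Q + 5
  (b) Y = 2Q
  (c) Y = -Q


Checking option (c) Y = -Q:
  Q = 7.498 -> Y = -7.498 ✓
  Q = 6.132 -> Y = -6.132 ✓
  Q = 5.281 -> Y = -5.281 ✓
All samples match this transformation.

(c) -Q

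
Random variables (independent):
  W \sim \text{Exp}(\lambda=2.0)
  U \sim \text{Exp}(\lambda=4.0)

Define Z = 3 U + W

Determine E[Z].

E[Z] = 1*E[W] + 3*E[U]
E[W] = 0.5
E[U] = 0.25
E[Z] = 1*0.5 + 3*0.25 = 1.25

1.25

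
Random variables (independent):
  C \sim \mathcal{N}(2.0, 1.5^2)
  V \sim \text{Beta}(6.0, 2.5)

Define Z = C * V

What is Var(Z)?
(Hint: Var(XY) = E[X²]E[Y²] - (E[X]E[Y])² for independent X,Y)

Var(XY) = E[X²]E[Y²] - (E[X]E[Y])²
E[C] = 2, Var(C) = 2.25
E[V] = 0.70588235, Var(V) = 0.021853943
E[C²] = 2.25 + 2² = 6.25
E[V²] = 0.021853943 + 0.70588235² = 0.52012384
Var(Z) = 6.25*0.52012384 - (2*0.70588235)²
= 3.250774 - 1.9930796 = 1.2576944

1.2576944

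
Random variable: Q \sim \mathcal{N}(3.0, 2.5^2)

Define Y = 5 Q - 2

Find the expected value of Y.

For Y = 5Q - 2:
E[Y] = 5 * E[Q] - 2
E[Q] = 3.0 = 3
E[Y] = 5 * 3 - 2 = 13

13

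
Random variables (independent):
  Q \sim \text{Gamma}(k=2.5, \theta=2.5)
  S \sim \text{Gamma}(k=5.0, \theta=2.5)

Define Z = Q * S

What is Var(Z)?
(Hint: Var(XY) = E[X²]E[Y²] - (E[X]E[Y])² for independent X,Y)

Var(XY) = E[X²]E[Y²] - (E[X]E[Y])²
E[Q] = 6.25, Var(Q) = 15.625
E[S] = 12.5, Var(S) = 31.25
E[Q²] = 15.625 + 6.25² = 54.6875
E[S²] = 31.25 + 12.5² = 187.5
Var(Z) = 54.6875*187.5 - (6.25*12.5)²
= 10253.906 - 6103.5156 = 4150.3906

4150.3906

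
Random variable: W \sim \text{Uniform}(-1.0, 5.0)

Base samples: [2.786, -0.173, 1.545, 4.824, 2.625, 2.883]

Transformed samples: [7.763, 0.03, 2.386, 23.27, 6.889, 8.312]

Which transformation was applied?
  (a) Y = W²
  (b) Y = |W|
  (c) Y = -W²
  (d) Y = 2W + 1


Checking option (a) Y = W²:
  W = 2.786 -> Y = 7.763 ✓
  W = -0.173 -> Y = 0.03 ✓
  W = 1.545 -> Y = 2.386 ✓
All samples match this transformation.

(a) W²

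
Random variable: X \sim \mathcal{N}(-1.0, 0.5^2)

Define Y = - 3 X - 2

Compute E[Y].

For Y = -3X - 2:
E[Y] = -3 * E[X] - 2
E[X] = -1.0 = -1
E[Y] = -3 * (-1) - 2 = 1

1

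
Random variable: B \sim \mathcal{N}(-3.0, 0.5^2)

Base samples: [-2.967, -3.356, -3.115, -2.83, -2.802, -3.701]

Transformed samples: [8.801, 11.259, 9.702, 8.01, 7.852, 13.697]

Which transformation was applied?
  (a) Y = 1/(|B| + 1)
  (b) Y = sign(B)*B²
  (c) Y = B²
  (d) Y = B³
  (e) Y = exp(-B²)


Checking option (c) Y = B²:
  B = -2.967 -> Y = 8.801 ✓
  B = -3.356 -> Y = 11.259 ✓
  B = -3.115 -> Y = 9.702 ✓
All samples match this transformation.

(c) B²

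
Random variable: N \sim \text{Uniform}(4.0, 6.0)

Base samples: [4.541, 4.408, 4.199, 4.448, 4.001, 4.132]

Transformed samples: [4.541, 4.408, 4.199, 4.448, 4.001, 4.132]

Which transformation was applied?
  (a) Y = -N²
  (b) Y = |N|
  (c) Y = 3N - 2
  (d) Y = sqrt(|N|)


Checking option (b) Y = |N|:
  N = 4.541 -> Y = 4.541 ✓
  N = 4.408 -> Y = 4.408 ✓
  N = 4.199 -> Y = 4.199 ✓
All samples match this transformation.

(b) |N|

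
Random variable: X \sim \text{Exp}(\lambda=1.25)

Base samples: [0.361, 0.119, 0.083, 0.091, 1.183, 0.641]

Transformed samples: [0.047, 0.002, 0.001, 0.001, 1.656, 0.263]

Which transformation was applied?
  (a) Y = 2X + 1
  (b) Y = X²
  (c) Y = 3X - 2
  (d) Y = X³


Checking option (d) Y = X³:
  X = 0.361 -> Y = 0.047 ✓
  X = 0.119 -> Y = 0.002 ✓
  X = 0.083 -> Y = 0.001 ✓
All samples match this transformation.

(d) X³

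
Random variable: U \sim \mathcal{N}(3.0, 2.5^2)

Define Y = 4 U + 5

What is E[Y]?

For Y = 4U + 5:
E[Y] = 4 * E[U] + 5
E[U] = 3.0 = 3
E[Y] = 4 * 3 + 5 = 17

17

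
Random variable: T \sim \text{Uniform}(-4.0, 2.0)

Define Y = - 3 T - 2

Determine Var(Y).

For Y = aT + b: Var(Y) = a² * Var(T)
Var(T) = (2 + 4)^2/12 = 3
Var(Y) = (-3)² * 3 = 9 * 3 = 27

27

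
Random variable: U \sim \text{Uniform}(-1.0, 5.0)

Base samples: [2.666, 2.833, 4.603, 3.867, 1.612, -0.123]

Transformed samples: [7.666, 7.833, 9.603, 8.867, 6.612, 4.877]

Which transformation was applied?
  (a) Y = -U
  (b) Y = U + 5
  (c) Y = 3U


Checking option (b) Y = U + 5:
  U = 2.666 -> Y = 7.666 ✓
  U = 2.833 -> Y = 7.833 ✓
  U = 4.603 -> Y = 9.603 ✓
All samples match this transformation.

(b) U + 5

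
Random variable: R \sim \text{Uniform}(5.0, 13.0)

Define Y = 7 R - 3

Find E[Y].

For Y = 7R - 3:
E[Y] = 7 * E[R] - 3
E[R] = (5 + 13)/2 = 9
E[Y] = 7 * 9 - 3 = 60

60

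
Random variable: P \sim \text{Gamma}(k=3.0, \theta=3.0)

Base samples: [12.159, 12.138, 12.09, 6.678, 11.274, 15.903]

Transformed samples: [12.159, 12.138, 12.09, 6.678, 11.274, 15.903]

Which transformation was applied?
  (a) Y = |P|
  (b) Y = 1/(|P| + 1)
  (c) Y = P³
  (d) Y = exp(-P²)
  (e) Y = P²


Checking option (a) Y = |P|:
  P = 12.159 -> Y = 12.159 ✓
  P = 12.138 -> Y = 12.138 ✓
  P = 12.09 -> Y = 12.09 ✓
All samples match this transformation.

(a) |P|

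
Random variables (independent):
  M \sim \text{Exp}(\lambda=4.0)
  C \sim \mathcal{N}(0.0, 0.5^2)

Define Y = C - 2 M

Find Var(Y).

For independent RVs: Var(aX + bY) = a²Var(X) + b²Var(Y)
Var(M) = 0.0625
Var(C) = 0.25
Var(Y) = (-2)²*0.0625 + 1²*0.25
= 4*0.0625 + 1*0.25 = 0.5

0.5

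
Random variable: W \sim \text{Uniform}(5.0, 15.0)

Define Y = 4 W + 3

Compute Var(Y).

For Y = aW + b: Var(Y) = a² * Var(W)
Var(W) = (15 - 5)^2/12 = 8.3333333
Var(Y) = 4² * 8.3333333 = 16 * 8.3333333 = 133.33333

133.33333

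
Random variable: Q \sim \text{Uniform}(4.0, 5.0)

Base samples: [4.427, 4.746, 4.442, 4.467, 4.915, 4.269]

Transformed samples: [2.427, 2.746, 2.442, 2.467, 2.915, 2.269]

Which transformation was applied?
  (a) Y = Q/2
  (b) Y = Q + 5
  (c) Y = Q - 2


Checking option (c) Y = Q - 2:
  Q = 4.427 -> Y = 2.427 ✓
  Q = 4.746 -> Y = 2.746 ✓
  Q = 4.442 -> Y = 2.442 ✓
All samples match this transformation.

(c) Q - 2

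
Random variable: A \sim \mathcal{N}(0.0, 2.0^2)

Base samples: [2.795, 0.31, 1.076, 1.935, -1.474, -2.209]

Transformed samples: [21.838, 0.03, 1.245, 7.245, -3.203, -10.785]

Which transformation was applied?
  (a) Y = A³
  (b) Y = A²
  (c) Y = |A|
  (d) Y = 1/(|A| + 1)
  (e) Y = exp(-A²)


Checking option (a) Y = A³:
  A = 2.795 -> Y = 21.838 ✓
  A = 0.31 -> Y = 0.03 ✓
  A = 1.076 -> Y = 1.245 ✓
All samples match this transformation.

(a) A³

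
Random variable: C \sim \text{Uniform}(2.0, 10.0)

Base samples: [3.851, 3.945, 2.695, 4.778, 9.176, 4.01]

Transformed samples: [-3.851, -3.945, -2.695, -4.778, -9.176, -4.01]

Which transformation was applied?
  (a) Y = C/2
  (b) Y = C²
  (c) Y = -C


Checking option (c) Y = -C:
  C = 3.851 -> Y = -3.851 ✓
  C = 3.945 -> Y = -3.945 ✓
  C = 2.695 -> Y = -2.695 ✓
All samples match this transformation.

(c) -C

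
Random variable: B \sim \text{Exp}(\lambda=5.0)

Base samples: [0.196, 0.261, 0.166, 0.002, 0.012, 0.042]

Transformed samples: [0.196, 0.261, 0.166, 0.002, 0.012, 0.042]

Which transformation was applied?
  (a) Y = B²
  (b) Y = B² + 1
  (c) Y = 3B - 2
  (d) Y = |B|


Checking option (d) Y = |B|:
  B = 0.196 -> Y = 0.196 ✓
  B = 0.261 -> Y = 0.261 ✓
  B = 0.166 -> Y = 0.166 ✓
All samples match this transformation.

(d) |B|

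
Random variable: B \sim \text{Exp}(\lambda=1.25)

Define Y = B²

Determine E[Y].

E[B²] = Var(B) + (E[B])² = 0.64 + 0.64 = 1.28

1.28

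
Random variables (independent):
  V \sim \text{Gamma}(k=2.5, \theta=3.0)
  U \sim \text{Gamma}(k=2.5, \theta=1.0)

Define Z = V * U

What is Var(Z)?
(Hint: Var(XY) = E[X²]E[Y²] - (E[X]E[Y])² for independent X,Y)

Var(XY) = E[X²]E[Y²] - (E[X]E[Y])²
E[V] = 7.5, Var(V) = 22.5
E[U] = 2.5, Var(U) = 2.5
E[V²] = 22.5 + 7.5² = 78.75
E[U²] = 2.5 + 2.5² = 8.75
Var(Z) = 78.75*8.75 - (7.5*2.5)²
= 689.0625 - 351.5625 = 337.5

337.5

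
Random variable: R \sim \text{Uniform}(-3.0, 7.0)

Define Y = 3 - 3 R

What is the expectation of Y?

For Y = -3R + 3:
E[Y] = -3 * E[R] + 3
E[R] = (-3 + 7)/2 = 2
E[Y] = -3 * 2 + 3 = -3

-3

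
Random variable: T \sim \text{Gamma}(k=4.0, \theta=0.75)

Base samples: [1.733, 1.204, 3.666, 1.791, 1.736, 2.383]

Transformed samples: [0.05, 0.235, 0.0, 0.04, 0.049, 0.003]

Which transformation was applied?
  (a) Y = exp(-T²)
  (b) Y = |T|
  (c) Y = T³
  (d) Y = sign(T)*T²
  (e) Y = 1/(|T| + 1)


Checking option (a) Y = exp(-T²):
  T = 1.733 -> Y = 0.05 ✓
  T = 1.204 -> Y = 0.235 ✓
  T = 3.666 -> Y = 0.0 ✓
All samples match this transformation.

(a) exp(-T²)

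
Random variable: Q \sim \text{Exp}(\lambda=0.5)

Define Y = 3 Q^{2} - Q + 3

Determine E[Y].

E[Y] = 3*E[Q²] - 1*E[Q] + 3
E[Q] = 2
E[Q²] = Var(Q) + (E[Q])² = 4 + 4 = 8
E[Y] = 3*8 - 1*2 + 3 = 25

25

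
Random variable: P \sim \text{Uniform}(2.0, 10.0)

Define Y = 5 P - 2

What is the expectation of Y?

For Y = 5P - 2:
E[Y] = 5 * E[P] - 2
E[P] = (2 + 10)/2 = 6
E[Y] = 5 * 6 - 2 = 28

28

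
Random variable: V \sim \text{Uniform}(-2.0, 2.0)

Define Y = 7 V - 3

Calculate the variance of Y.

For Y = aV + b: Var(Y) = a² * Var(V)
Var(V) = (2 + 2)^2/12 = 1.3333333
Var(Y) = 7² * 1.3333333 = 49 * 1.3333333 = 65.333333

65.333333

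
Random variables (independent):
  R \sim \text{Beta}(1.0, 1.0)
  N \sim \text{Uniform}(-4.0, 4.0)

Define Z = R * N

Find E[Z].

For independent RVs: E[XY] = E[X]*E[Y]
E[R] = 0.5
E[N] = 0
E[Z] = 0.5 * 0 = 0

0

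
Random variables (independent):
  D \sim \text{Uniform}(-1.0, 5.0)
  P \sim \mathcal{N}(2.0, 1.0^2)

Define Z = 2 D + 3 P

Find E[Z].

E[Z] = 2*E[D] + 3*E[P]
E[D] = 2
E[P] = 2
E[Z] = 2*2 + 3*2 = 10

10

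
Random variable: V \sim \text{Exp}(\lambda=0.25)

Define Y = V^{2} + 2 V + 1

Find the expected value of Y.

E[Y] = 1*E[V²] + 2*E[V] + 1
E[V] = 4
E[V²] = Var(V) + (E[V])² = 16 + 16 = 32
E[Y] = 1*32 + 2*4 + 1 = 41

41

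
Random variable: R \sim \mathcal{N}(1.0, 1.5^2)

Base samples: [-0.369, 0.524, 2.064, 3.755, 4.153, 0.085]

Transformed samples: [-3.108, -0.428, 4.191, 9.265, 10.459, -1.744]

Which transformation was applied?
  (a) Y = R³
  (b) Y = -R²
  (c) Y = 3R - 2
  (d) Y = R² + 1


Checking option (c) Y = 3R - 2:
  R = -0.369 -> Y = -3.108 ✓
  R = 0.524 -> Y = -0.428 ✓
  R = 2.064 -> Y = 4.191 ✓
All samples match this transformation.

(c) 3R - 2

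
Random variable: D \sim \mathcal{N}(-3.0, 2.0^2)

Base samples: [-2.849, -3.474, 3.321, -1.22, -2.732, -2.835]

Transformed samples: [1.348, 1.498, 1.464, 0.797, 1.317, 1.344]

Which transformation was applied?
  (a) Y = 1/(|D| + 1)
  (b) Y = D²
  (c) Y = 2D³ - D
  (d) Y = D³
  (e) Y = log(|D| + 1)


Checking option (e) Y = log(|D| + 1):
  D = -2.849 -> Y = 1.348 ✓
  D = -3.474 -> Y = 1.498 ✓
  D = 3.321 -> Y = 1.464 ✓
All samples match this transformation.

(e) log(|D| + 1)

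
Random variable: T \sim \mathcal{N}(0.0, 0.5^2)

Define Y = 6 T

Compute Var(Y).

For Y = aT + b: Var(Y) = a² * Var(T)
Var(T) = 0.5^2 = 0.25
Var(Y) = 6² * 0.25 = 36 * 0.25 = 9

9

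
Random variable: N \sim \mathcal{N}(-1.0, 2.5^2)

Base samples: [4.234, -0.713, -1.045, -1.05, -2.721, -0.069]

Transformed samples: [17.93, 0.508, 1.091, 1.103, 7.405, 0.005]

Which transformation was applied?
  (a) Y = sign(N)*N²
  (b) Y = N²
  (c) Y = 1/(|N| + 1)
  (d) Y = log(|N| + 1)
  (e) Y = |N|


Checking option (b) Y = N²:
  N = 4.234 -> Y = 17.93 ✓
  N = -0.713 -> Y = 0.508 ✓
  N = -1.045 -> Y = 1.091 ✓
All samples match this transformation.

(b) N²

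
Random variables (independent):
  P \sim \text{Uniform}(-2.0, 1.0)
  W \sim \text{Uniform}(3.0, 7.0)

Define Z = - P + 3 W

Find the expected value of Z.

E[Z] = -1*E[P] + 3*E[W]
E[P] = -0.5
E[W] = 5
E[Z] = -1*(-0.5) + 3*5 = 15.5

15.5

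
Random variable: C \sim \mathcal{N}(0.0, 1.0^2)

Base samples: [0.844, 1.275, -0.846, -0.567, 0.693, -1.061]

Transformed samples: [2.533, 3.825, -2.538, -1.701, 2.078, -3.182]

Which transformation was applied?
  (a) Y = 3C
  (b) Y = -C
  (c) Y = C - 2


Checking option (a) Y = 3C:
  C = 0.844 -> Y = 2.533 ✓
  C = 1.275 -> Y = 3.825 ✓
  C = -0.846 -> Y = -2.538 ✓
All samples match this transformation.

(a) 3C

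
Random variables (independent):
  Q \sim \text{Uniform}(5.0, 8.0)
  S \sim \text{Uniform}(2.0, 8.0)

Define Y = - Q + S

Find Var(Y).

For independent RVs: Var(aX + bY) = a²Var(X) + b²Var(Y)
Var(Q) = 0.75
Var(S) = 3
Var(Y) = (-1)²*0.75 + 1²*3
= 1*0.75 + 1*3 = 3.75

3.75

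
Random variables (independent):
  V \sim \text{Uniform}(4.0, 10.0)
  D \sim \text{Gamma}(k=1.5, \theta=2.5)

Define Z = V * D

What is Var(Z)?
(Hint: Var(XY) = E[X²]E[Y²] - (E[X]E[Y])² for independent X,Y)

Var(XY) = E[X²]E[Y²] - (E[X]E[Y])²
E[V] = 7, Var(V) = 3
E[D] = 3.75, Var(D) = 9.375
E[V²] = 3 + 7² = 52
E[D²] = 9.375 + 3.75² = 23.4375
Var(Z) = 52*23.4375 - (7*3.75)²
= 1218.75 - 689.0625 = 529.6875

529.6875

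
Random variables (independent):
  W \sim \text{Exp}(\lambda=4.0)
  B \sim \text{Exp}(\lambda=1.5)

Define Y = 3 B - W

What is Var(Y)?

For independent RVs: Var(aX + bY) = a²Var(X) + b²Var(Y)
Var(W) = 0.0625
Var(B) = 0.44444444
Var(Y) = (-1)²*0.0625 + 3²*0.44444444
= 1*0.0625 + 9*0.44444444 = 4.0625

4.0625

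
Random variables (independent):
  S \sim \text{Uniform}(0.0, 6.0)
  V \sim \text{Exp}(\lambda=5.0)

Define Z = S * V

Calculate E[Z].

For independent RVs: E[XY] = E[X]*E[Y]
E[S] = 3
E[V] = 0.2
E[Z] = 3 * 0.2 = 0.6

0.6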